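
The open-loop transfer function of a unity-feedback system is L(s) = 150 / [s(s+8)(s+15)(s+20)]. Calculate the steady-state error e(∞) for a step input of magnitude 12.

0

The open loop has one pole at the origin → type 1 system.
K_p = ∞ for a type-1 system; e_ss to a step is zero.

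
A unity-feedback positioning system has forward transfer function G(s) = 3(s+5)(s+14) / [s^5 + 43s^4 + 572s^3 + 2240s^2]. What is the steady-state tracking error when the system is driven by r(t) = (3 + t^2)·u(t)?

Factoring s^2 from the denominator leaves a polynomial with constant term 2240, so the system is type 2. Taking each input component in turn:
  • 3: tracked with zero error.
  • t^2: e_ss = 2/K_a with K_a=3/32 → 64/3.
Total e_ss = 64/3.

64/3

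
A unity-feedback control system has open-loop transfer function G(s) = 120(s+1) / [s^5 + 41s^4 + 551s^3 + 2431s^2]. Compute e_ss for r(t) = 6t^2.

243.1

Factoring s^2 from the denominator leaves a polynomial with constant term 2431, so the system is type 2.
K_a = lim_{s→0} s^2·G(s) = 120·1 / 2431 = 120/2431.
r(t) = 6t^2 gives R(s) = 12/s^3.
e_ss = 12/K_a = 12/(120/2431) = 243.1.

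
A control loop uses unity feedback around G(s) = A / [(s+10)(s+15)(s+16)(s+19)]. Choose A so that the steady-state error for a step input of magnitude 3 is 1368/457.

The open loop has no poles at the origin → type 0 system.
K_p = lim_{s→0} G(s) = A / (10·15·16·19) = (1/45600)·A.
e_ss = 3/(1 + K_p) = 1368/457 ⇒ 1 + (1/45600)·A = 457/456 ⇒ A = 100.

100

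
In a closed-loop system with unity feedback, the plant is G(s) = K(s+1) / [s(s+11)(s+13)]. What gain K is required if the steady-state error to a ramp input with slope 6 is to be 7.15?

120

System type = 1 (one pole at s=0).
K_v = lim_{s→0} s·G(s) = K·1 / (11·13) = (1/143)·K.
e_ss = 6/K_v = 7.15 ⇒ K_v = 120/143 ⇒ K = (120/143)/(1/143) = 120.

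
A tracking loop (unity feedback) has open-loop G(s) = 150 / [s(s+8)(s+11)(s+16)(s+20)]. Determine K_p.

K_p = lim_{s→0} G(s); with 1 pole at the origin the limit diverges, so K_p = ∞.

infinity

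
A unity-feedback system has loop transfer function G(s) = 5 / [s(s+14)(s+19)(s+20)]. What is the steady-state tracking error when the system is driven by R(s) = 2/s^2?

2128

The open loop has one pole at the origin → type 1 system.
K_v = lim_{s→0} s·G(s) = 5 / (14·19·20) = 1/1064.
e_ss = 2/K_v = 2/(1/1064) = 2128.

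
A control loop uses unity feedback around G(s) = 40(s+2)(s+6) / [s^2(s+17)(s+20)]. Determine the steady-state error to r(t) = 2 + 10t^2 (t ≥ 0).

The open loop has two poles at the origin → type 2 system. Taking each input component in turn:
  • 2: tracked with zero error.
  • 10t^2: e_ss = 20/K_a with K_a=24/17 → 85/6.
Total e_ss = 85/6.

85/6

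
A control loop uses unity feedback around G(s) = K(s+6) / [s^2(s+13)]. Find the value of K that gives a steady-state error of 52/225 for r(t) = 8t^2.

System type = 2 (two poles at s=0).
K_a = lim_{s→0} s^2·G(s) = K·6 / (13) = (6/13)·K.
e_ss = 16/K_a = 52/225 ⇒ K_a = 900/13 ⇒ K = (900/13)/(6/13) = 150.

150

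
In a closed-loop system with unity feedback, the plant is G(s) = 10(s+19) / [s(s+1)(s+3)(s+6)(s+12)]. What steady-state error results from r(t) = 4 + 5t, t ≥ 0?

108/19

One free integrator in G(s): this is a type 1 system. Taking each input component in turn:
  • 4: tracked with zero error.
  • 5t: e_ss = 5/K_v with K_v=95/108 → 108/19.
Total e_ss = 108/19.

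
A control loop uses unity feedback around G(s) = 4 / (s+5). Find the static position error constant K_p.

0.8

G(s) has no factors of s in the denominator, so the system is type 0.
K_p = lim_{s→0} G(s) = 4 / (5) = 0.8.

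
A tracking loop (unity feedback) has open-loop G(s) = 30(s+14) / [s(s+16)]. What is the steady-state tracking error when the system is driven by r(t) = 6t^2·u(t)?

infinity

One free integrator in G(s): this is a type 1 system.
K_a = lim_{s→0} s^2·G(s) = 0; the steady-state error to this parabolic input grows without bound.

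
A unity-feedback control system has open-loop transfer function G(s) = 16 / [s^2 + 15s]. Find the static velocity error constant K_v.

The denominator has no term below 15s — 1 pole at s=0, type 1.
K_v = lim_{s→0} s·G(s) = 16 / 15 = 16/15.

16/15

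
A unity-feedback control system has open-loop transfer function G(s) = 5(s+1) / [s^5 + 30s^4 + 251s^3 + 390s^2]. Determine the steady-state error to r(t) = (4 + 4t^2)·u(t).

624

The denominator has no term below 390s^2 — 2 poles at s=0, type 2. By superposition:
  • 4: tracked with zero error.
  • 4t^2: e_ss = 8/K_a with K_a=1/78 → 624.
Total e_ss = 624.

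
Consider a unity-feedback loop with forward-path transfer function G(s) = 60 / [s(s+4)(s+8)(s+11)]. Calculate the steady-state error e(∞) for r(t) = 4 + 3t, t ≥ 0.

One free integrator in G(s): this is a type 1 system. Treating each term separately:
  • 4: tracked with zero error.
  • 3t: e_ss = 3/K_v with K_v=15/88 → 17.6.
Total e_ss = 17.6.

17.6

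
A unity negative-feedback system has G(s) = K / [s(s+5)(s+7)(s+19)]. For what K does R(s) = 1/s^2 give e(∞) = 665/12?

System type = 1 (one pole at s=0).
K_v = lim_{s→0} s·G(s) = K / (5·7·19) = (1/665)·K.
e_ss = 1/K_v = 665/12 ⇒ K_v = 12/665 ⇒ K = (12/665)/(1/665) = 12.

12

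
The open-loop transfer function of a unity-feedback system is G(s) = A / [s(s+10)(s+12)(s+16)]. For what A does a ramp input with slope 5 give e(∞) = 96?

100

One free integrator in G(s): this is a type 1 system.
K_v = lim_{s→0} s·G(s) = A / (10·12·16) = (1/1920)·A.
e_ss = 5/K_v = 96 ⇒ K_v = 5/96 ⇒ A = (5/96)/(1/1920) = 100.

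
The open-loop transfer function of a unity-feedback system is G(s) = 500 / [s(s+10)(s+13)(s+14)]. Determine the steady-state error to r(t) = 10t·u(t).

One free integrator in G(s): this is a type 1 system.
K_v = lim_{s→0} s·G(s) = 500 / (10·13·14) = 25/91.
e_ss = 10/K_v = 10/(25/91) = 36.4.

36.4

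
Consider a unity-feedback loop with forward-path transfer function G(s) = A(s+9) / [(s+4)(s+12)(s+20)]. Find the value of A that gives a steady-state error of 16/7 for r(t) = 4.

80

System type = 0 (no poles at s=0).
K_p = lim_{s→0} G(s) = A·9 / (4·12·20) = (3/320)·A.
e_ss = 4/(1 + K_p) = 16/7 ⇒ 1 + (3/320)·A = 1.75 ⇒ A = 80.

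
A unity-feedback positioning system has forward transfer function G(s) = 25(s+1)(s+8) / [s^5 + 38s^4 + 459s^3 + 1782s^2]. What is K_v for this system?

infinity

K_v = lim_{s→0} s·G(s); with 2 poles at the origin the limit diverges, so K_v = ∞.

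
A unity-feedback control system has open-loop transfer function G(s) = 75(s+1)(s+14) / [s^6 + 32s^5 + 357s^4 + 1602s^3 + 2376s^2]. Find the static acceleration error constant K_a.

The denominator has no term below 2376s^2 — 2 poles at s=0, type 2.
K_a = lim_{s→0} s^2·G(s) = 75·1·14 / 2376 = 175/396.

175/396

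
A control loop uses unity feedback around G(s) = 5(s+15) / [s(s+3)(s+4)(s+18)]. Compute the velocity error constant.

25/72

The open loop has one pole at the origin → type 1 system.
K_v = lim_{s→0} s·G(s) = 5·15 / (3·4·18) = 25/72.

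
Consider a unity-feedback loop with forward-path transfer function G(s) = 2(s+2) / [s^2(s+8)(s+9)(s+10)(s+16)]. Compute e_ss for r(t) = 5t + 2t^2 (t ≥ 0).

11520

The open loop has two poles at the origin → type 2 system. Taking each input component in turn:
  • 5t: tracked with zero error.
  • 2t^2: e_ss = 4/K_a with K_a=1/2880 → 11520.
Total e_ss = 11520.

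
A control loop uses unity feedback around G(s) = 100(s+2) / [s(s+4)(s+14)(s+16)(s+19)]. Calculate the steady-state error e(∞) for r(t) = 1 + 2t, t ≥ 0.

170.24

One free integrator in G(s): this is a type 1 system. Treating each term separately:
  • 1: tracked with zero error.
  • 2t: e_ss = 2/K_v with K_v=25/2128 → 170.24.
Total e_ss = 170.24.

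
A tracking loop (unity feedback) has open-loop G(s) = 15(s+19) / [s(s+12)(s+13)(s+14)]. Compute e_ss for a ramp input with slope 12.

G(s) has one factor of s in the denominator, so the system is type 1.
K_v = lim_{s→0} s·G(s) = 15·19 / (12·13·14) = 95/728.
e_ss = 12/K_v = 12/(95/728) = 8736/95.

8736/95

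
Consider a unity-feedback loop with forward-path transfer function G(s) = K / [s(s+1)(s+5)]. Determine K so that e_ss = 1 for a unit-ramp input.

5

System type = 1 (one pole at s=0).
K_v = lim_{s→0} s·G(s) = K / (1·5) = 0.2·K.
e_ss = 1/K_v = 1 ⇒ K_v = 1 ⇒ K = 1/0.2 = 5.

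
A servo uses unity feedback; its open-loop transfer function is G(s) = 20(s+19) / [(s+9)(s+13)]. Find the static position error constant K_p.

380/117

G(s) has no factors of s in the denominator, so the system is type 0.
K_p = lim_{s→0} G(s) = 20·19 / (9·13) = 380/117.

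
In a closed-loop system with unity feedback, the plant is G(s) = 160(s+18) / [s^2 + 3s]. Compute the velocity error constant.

Factoring s from the denominator leaves a polynomial with constant term 3, so the system is type 1.
K_v = lim_{s→0} s·G(s) = 160·18 / 3 = 960.

960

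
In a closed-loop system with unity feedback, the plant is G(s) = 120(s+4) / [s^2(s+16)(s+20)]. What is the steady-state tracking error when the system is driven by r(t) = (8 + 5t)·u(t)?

Two free integrators in G(s): this is a type 2 system. By superposition:
  • 8: tracked with zero error.
  • 5t: tracked with zero error.
Total e_ss = 0.

0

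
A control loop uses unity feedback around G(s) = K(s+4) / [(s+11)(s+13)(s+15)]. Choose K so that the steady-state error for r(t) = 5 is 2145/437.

10

The open loop has no poles at the origin → type 0 system.
K_p = lim_{s→0} G(s) = K·4 / (11·13·15) = (4/2145)·K.
e_ss = 5/(1 + K_p) = 2145/437 ⇒ 1 + (4/2145)·K = 437/429 ⇒ K = 10.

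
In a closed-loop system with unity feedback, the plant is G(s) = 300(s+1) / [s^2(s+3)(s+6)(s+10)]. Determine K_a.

G(s) has two factors of s in the denominator, so the system is type 2.
K_a = lim_{s→0} s^2·G(s) = 300·1 / (3·6·10) = 5/3.

5/3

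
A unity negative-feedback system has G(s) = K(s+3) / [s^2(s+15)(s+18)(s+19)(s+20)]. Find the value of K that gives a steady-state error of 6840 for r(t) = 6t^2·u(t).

60

Two free integrators in G(s): this is a type 2 system.
K_a = lim_{s→0} s^2·G(s) = K·3 / (15·18·19·20) = (1/34200)·K.
e_ss = 12/K_a = 6840 ⇒ K_a = 1/570 ⇒ K = (1/570)/(1/34200) = 60.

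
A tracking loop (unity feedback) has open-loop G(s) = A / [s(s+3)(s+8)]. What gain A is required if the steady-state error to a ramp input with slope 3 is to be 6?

System type = 1 (one pole at s=0).
K_v = lim_{s→0} s·G(s) = A / (3·8) = (1/24)·A.
e_ss = 3/K_v = 6 ⇒ K_v = 0.5 ⇒ A = 0.5/(1/24) = 12.

12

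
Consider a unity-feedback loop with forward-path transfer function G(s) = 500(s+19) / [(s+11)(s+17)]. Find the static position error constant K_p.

9500/187

G(s) has no factors of s in the denominator, so the system is type 0.
K_p = lim_{s→0} G(s) = 500·19 / (11·17) = 9500/187.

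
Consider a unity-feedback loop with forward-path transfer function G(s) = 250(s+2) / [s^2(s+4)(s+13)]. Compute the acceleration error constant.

The open loop has two poles at the origin → type 2 system.
K_a = lim_{s→0} s^2·G(s) = 250·2 / (4·13) = 125/13.

125/13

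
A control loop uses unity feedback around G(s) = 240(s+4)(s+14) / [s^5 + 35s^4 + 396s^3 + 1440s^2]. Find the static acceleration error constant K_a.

Lowest-order denominator term is 1440s^2, so the open loop has 2 poles at the origin → type 2 system.
K_a = lim_{s→0} s^2·G(s) = 240·4·14 / 1440 = 28/3.

28/3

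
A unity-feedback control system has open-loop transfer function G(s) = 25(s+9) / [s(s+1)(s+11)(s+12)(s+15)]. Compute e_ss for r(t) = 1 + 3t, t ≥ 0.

The open loop has one pole at the origin → type 1 system. Taking each input component in turn:
  • 1: tracked with zero error.
  • 3t: e_ss = 3/K_v with K_v=5/44 → 26.4.
Total e_ss = 26.4.

26.4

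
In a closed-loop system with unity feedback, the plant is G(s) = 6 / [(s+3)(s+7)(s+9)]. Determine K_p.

2/63

The open loop has no poles at the origin → type 0 system.
K_p = lim_{s→0} G(s) = 6 / (3·7·9) = 2/63.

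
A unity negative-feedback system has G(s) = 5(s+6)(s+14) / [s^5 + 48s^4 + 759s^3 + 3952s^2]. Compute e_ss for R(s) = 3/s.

0

The denominator has no term below 3952s^2 — 2 poles at s=0, type 2.
K_p = ∞ for a type-2 system; e_ss to a step is zero.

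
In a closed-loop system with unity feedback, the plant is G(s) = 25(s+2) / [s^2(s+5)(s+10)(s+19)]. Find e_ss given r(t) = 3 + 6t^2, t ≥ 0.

228

G(s) has two factors of s in the denominator, so the system is type 2. Treating each term separately:
  • 3: tracked with zero error.
  • 6t^2: e_ss = 12/K_a with K_a=1/19 → 228.
Total e_ss = 228.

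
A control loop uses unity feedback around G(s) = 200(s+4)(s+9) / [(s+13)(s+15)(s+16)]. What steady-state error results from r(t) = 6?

78/43

System type = 0 (no poles at s=0).
K_p = lim_{s→0} G(s) = 200·4·9 / (13·15·16) = 30/13.
e_ss = 6/(1 + K_p) = 6/(43/13) = 78/43.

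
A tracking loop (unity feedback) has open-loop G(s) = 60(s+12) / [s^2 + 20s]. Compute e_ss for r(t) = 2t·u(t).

Lowest-order denominator term is 20s, so the open loop has 1 pole at the origin → type 1 system.
K_v = lim_{s→0} s·G(s) = 60·12 / 20 = 36.
e_ss = 2/K_v = 2/36 = 1/18.

1/18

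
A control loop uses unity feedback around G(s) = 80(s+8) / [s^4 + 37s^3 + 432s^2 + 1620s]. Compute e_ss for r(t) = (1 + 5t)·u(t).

405/32

The denominator has no term below 1620s — 1 pole at s=0, type 1. By superposition:
  • 1: tracked with zero error.
  • 5t: e_ss = 5/K_v with K_v=32/81 → 405/32.
Total e_ss = 405/32.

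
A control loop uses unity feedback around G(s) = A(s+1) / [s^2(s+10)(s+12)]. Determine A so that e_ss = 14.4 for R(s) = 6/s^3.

G(s) has two factors of s in the denominator, so the system is type 2.
K_a = lim_{s→0} s^2·G(s) = A·1 / (10·12) = (1/120)·A.
e_ss = 6/K_a = 14.4 ⇒ K_a = 5/12 ⇒ A = (5/12)/(1/120) = 50.

50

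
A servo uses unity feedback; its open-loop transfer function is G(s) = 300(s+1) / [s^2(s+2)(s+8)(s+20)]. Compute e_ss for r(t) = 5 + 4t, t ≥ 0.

The open loop has two poles at the origin → type 2 system. Treating each term separately:
  • 5: tracked with zero error.
  • 4t: tracked with zero error.
Total e_ss = 0.

0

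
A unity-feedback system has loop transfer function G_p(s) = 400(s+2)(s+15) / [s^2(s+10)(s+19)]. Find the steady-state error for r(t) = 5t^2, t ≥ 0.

19/120

System type = 2 (two poles at s=0).
K_a = lim_{s→0} s^2·G_p(s) = 400·2·15 / (10·19) = 1200/19.
r(t) = 5t^2 gives R(s) = 10/s^3.
e_ss = 10/K_a = 10/(1200/19) = 19/120.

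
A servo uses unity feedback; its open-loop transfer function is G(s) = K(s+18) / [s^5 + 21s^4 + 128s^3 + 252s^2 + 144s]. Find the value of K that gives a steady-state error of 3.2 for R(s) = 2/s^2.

Lowest-order denominator term is 144s, so the open loop has 1 pole at the origin → type 1 system.
K_v = lim_{s→0} s·G(s) = K·18 / 144 = 0.125·K.
e_ss = 2/K_v = 3.2 ⇒ K_v = 0.625 ⇒ K = 0.625/0.125 = 5.

5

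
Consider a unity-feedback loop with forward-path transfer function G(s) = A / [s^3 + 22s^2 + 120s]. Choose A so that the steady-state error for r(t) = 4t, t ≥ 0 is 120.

4

Lowest-order denominator term is 120s, so the open loop has 1 pole at the origin → type 1 system.
K_v = lim_{s→0} s·G(s) = A / 120 = (1/120)·A.
e_ss = 4/K_v = 120 ⇒ K_v = 1/30 ⇒ A = (1/30)/(1/120) = 4.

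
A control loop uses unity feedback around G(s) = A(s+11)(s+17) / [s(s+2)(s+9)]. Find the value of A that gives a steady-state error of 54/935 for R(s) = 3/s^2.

5

System type = 1 (one pole at s=0).
K_v = lim_{s→0} s·G(s) = A·11·17 / (2·9) = (187/18)·A.
e_ss = 3/K_v = 54/935 ⇒ K_v = 935/18 ⇒ A = (935/18)/(187/18) = 5.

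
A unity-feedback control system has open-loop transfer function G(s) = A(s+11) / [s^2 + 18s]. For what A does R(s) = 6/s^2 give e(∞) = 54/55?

10

Factoring s from the denominator leaves a polynomial with constant term 18, so the system is type 1.
K_v = lim_{s→0} s·G(s) = A·11 / 18 = (11/18)·A.
e_ss = 6/K_v = 54/55 ⇒ K_v = 55/9 ⇒ A = (55/9)/(11/18) = 10.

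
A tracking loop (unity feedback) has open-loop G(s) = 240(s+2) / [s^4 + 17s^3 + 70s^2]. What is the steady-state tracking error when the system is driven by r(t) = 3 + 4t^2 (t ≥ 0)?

7/6

Lowest-order denominator term is 70s^2, so the open loop has 2 poles at the origin → type 2 system. Taking each input component in turn:
  • 3: tracked with zero error.
  • 4t^2: e_ss = 8/K_a with K_a=48/7 → 7/6.
Total e_ss = 7/6.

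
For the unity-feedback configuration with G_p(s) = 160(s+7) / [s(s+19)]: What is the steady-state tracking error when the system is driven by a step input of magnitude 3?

0

System type = 1 (one pole at s=0).
K_p = ∞ for a type-1 system; e_ss to a step is zero.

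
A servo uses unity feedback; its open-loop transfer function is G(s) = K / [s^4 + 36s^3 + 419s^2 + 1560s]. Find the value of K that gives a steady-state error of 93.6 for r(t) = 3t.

Lowest-order denominator term is 1560s, so the open loop has 1 pole at the origin → type 1 system.
K_v = lim_{s→0} s·G(s) = K / 1560 = (1/1560)·K.
e_ss = 3/K_v = 93.6 ⇒ K_v = 5/156 ⇒ K = (5/156)/(1/1560) = 50.

50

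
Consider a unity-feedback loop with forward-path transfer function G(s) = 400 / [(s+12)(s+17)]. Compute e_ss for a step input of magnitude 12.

612/151

G(s) has no factors of s in the denominator, so the system is type 0.
K_p = lim_{s→0} G(s) = 400 / (12·17) = 100/51.
e_ss = 12/(1 + K_p) = 12/(151/51) = 612/151.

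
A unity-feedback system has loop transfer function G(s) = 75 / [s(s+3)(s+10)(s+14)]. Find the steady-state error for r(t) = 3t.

16.8

G(s) has one factor of s in the denominator, so the system is type 1.
K_v = lim_{s→0} s·G(s) = 75 / (3·10·14) = 5/28.
e_ss = 3/K_v = 3/(5/28) = 16.8.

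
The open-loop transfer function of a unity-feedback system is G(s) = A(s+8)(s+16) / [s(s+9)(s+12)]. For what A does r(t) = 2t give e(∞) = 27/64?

One free integrator in G(s): this is a type 1 system.
K_v = lim_{s→0} s·G(s) = A·8·16 / (9·12) = (32/27)·A.
e_ss = 2/K_v = 27/64 ⇒ K_v = 128/27 ⇒ A = (128/27)/(32/27) = 4.

4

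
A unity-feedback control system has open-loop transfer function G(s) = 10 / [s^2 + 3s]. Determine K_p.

K_p = lim_{s→0} G(s); with 1 pole at the origin the limit diverges, so K_p = ∞.

infinity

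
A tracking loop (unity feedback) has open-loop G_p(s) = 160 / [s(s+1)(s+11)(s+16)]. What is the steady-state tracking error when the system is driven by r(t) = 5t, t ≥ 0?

System type = 1 (one pole at s=0).
K_v = lim_{s→0} s·G_p(s) = 160 / (1·11·16) = 10/11.
e_ss = 5/K_v = 5/(10/11) = 5.5.

5.5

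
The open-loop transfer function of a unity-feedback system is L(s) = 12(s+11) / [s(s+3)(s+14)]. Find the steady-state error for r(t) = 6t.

21/11

The open loop has one pole at the origin → type 1 system.
K_v = lim_{s→0} s·L(s) = 12·11 / (3·14) = 22/7.
e_ss = 6/K_v = 6/(22/7) = 21/11.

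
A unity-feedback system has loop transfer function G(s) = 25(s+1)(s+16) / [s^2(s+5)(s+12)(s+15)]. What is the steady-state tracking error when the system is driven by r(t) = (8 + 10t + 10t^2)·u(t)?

Two free integrators in G(s): this is a type 2 system. Treating each term separately:
  • 8: tracked with zero error.
  • 10t: tracked with zero error.
  • 10t^2: e_ss = 20/K_a with K_a=4/9 → 45.
Total e_ss = 45.

45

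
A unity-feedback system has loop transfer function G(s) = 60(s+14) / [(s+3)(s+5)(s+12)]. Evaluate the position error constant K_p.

The open loop has no poles at the origin → type 0 system.
K_p = lim_{s→0} G(s) = 60·14 / (3·5·12) = 14/3.

14/3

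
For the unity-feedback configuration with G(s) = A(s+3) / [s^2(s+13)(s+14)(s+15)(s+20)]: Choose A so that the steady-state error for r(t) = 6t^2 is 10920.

20

The open loop has two poles at the origin → type 2 system.
K_a = lim_{s→0} s^2·G(s) = A·3 / (13·14·15·20) = (1/18200)·A.
e_ss = 12/K_a = 10920 ⇒ K_a = 1/910 ⇒ A = (1/910)/(1/18200) = 20.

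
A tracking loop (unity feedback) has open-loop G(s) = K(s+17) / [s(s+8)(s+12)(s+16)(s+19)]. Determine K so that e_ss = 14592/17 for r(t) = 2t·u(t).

The open loop has one pole at the origin → type 1 system.
K_v = lim_{s→0} s·G(s) = K·17 / (8·12·16·19) = (17/29184)·K.
e_ss = 2/K_v = 14592/17 ⇒ K_v = 17/7296 ⇒ K = (17/7296)/(17/29184) = 4.

4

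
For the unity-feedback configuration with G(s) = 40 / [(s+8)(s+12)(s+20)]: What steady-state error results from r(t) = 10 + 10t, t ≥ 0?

infinity

G(s) has no factors of s in the denominator, so the system is type 0. By superposition:
  • 10: e_ss = 10/(1+K_p) with K_p=1/48 → 480/49.
  • 10t: a type-0 system cannot track it, e_ss → ∞.
The unbounded component dominates.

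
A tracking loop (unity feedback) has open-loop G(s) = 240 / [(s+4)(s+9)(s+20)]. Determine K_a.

No free integrators in G(s): this is a type 0 system.
K_a = lim_{s→0} s^2·G(s) = 0 (the extra factor of s kills the finite limit).

0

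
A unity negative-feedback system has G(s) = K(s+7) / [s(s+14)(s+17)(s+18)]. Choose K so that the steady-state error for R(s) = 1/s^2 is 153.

G(s) has one factor of s in the denominator, so the system is type 1.
K_v = lim_{s→0} s·G(s) = K·7 / (14·17·18) = (1/612)·K.
e_ss = 1/K_v = 153 ⇒ K_v = 1/153 ⇒ K = (1/153)/(1/612) = 4.

4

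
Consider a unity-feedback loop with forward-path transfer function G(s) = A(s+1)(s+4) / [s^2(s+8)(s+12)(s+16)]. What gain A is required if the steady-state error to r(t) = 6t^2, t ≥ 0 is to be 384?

Two free integrators in G(s): this is a type 2 system.
K_a = lim_{s→0} s^2·G(s) = A·1·4 / (8·12·16) = (1/384)·A.
e_ss = 12/K_a = 384 ⇒ K_a = 1/32 ⇒ A = (1/32)/(1/384) = 12.

12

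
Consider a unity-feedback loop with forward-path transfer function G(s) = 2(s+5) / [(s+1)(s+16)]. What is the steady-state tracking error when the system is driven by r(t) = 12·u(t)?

96/13

The open loop has no poles at the origin → type 0 system.
K_p = lim_{s→0} G(s) = 2·5 / (1·16) = 0.625.
e_ss = 12/(1 + K_p) = 12/1.625 = 96/13.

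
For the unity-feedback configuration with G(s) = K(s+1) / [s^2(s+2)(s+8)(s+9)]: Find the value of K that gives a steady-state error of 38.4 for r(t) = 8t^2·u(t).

The open loop has two poles at the origin → type 2 system.
K_a = lim_{s→0} s^2·G(s) = K·1 / (2·8·9) = (1/144)·K.
e_ss = 16/K_a = 38.4 ⇒ K_a = 5/12 ⇒ K = (5/12)/(1/144) = 60.

60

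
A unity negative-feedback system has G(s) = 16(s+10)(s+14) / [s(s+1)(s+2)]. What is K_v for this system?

1120

G(s) has one factor of s in the denominator, so the system is type 1.
K_v = lim_{s→0} s·G(s) = 16·10·14 / (1·2) = 1120.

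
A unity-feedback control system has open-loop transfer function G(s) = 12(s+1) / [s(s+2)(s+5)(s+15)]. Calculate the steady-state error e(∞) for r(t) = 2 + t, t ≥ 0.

12.5

System type = 1 (one pole at s=0). By superposition:
  • 2: tracked with zero error.
  • t: e_ss = 1/K_v with K_v=0.08 → 12.5.
Total e_ss = 12.5.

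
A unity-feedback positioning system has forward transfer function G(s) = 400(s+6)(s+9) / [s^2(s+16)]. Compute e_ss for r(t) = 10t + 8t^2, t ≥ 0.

System type = 2 (two poles at s=0). By superposition:
  • 10t: tracked with zero error.
  • 8t^2: e_ss = 16/K_a with K_a=1350 → 8/675.
Total e_ss = 8/675.

8/675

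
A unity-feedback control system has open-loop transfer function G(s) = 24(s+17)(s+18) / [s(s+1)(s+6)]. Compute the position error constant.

infinity

K_p = lim_{s→0} G(s); with 1 pole at the origin the limit diverges, so K_p = ∞.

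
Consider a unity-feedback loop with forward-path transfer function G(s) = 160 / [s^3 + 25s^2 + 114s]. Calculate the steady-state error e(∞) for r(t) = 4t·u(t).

2.85

Factoring s from the denominator leaves a polynomial with constant term 114, so the system is type 1.
K_v = lim_{s→0} s·G(s) = 160 / 114 = 80/57.
e_ss = 4/K_v = 4/(80/57) = 2.85.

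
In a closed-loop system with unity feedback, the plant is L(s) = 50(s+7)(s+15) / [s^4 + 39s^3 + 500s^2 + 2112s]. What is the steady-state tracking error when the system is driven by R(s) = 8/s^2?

Lowest-order denominator term is 2112s, so the open loop has 1 pole at the origin → type 1 system.
K_v = lim_{s→0} s·L(s) = 50·7·15 / 2112 = 875/352.
e_ss = 8/K_v = 8/(875/352) = 2816/875.

2816/875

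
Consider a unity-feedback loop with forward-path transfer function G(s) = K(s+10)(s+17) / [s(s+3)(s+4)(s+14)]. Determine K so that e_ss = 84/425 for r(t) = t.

5

The open loop has one pole at the origin → type 1 system.
K_v = lim_{s→0} s·G(s) = K·10·17 / (3·4·14) = (85/84)·K.
e_ss = 1/K_v = 84/425 ⇒ K_v = 425/84 ⇒ K = (425/84)/(85/84) = 5.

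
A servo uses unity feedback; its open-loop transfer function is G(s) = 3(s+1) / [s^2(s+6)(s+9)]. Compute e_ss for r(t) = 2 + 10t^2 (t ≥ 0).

The open loop has two poles at the origin → type 2 system. Treating each term separately:
  • 2: tracked with zero error.
  • 10t^2: e_ss = 20/K_a with K_a=1/18 → 360.
Total e_ss = 360.

360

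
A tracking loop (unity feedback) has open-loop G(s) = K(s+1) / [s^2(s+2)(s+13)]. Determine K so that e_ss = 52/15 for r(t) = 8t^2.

G(s) has two factors of s in the denominator, so the system is type 2.
K_a = lim_{s→0} s^2·G(s) = K·1 / (2·13) = (1/26)·K.
e_ss = 16/K_a = 52/15 ⇒ K_a = 60/13 ⇒ K = (60/13)/(1/26) = 120.

120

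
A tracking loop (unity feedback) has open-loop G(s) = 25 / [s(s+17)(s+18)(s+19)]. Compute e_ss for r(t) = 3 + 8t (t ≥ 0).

One free integrator in G(s): this is a type 1 system. Treating each term separately:
  • 3: tracked with zero error.
  • 8t: e_ss = 8/K_v with K_v=25/5814 → 1860.48.
Total e_ss = 1860.48.

1860.48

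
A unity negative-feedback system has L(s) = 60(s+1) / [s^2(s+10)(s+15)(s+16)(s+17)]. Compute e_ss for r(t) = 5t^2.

System type = 2 (two poles at s=0).
K_a = lim_{s→0} s^2·L(s) = 60·1 / (10·15·16·17) = 1/680.
r(t) = 5t^2 gives R(s) = 10/s^3.
e_ss = 10/K_a = 10/(1/680) = 6800.

6800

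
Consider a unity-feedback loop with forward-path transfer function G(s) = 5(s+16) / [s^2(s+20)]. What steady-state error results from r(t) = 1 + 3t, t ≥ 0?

G(s) has two factors of s in the denominator, so the system is type 2. Treating each term separately:
  • 1: tracked with zero error.
  • 3t: tracked with zero error.
Total e_ss = 0.

0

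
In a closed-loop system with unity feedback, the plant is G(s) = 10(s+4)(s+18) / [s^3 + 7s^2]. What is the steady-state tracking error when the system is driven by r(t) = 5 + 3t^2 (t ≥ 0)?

7/120

Factoring s^2 from the denominator leaves a polynomial with constant term 7, so the system is type 2. Taking each input component in turn:
  • 5: tracked with zero error.
  • 3t^2: e_ss = 6/K_a with K_a=720/7 → 7/120.
Total e_ss = 7/120.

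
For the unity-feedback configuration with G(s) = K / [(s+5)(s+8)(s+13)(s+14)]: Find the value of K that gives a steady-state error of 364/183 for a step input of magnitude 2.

40

No free integrators in G(s): this is a type 0 system.
K_p = lim_{s→0} G(s) = K / (5·8·13·14) = (1/7280)·K.
e_ss = 2/(1 + K_p) = 364/183 ⇒ 1 + (1/7280)·K = 183/182 ⇒ K = 40.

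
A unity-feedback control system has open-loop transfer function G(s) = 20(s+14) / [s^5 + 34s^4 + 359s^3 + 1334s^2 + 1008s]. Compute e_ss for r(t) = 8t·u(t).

28.8

Factoring s from the denominator leaves a polynomial with constant term 1008, so the system is type 1.
K_v = lim_{s→0} s·G(s) = 20·14 / 1008 = 5/18.
e_ss = 8/K_v = 8/(5/18) = 28.8.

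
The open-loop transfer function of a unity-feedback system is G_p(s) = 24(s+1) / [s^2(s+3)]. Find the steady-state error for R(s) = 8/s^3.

1

G_p(s) has two factors of s in the denominator, so the system is type 2.
K_a = lim_{s→0} s^2·G_p(s) = 24·1 / (3) = 8.
r(t) = 4t^2 gives R(s) = 8/s^3.
e_ss = 8/K_a = 8/8 = 1.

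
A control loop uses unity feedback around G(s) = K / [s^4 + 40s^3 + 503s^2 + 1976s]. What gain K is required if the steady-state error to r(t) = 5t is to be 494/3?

Lowest-order denominator term is 1976s, so the open loop has 1 pole at the origin → type 1 system.
K_v = lim_{s→0} s·G(s) = K / 1976 = (1/1976)·K.
e_ss = 5/K_v = 494/3 ⇒ K_v = 15/494 ⇒ K = (15/494)/(1/1976) = 60.

60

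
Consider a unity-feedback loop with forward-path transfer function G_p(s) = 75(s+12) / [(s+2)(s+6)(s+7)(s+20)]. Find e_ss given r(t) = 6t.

infinity

System type = 0 (no poles at s=0).
K_v = lim_{s→0} s·G_p(s) = 0; the steady-state error to this ramp input grows without bound.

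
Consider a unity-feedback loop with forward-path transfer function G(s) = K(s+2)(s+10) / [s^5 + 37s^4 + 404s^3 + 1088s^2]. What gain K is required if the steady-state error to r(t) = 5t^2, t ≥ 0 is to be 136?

Factoring s^2 from the denominator leaves a polynomial with constant term 1088, so the system is type 2.
K_a = lim_{s→0} s^2·G(s) = K·2·10 / 1088 = (5/272)·K.
e_ss = 10/K_a = 136 ⇒ K_a = 5/68 ⇒ K = (5/68)/(5/272) = 4.

4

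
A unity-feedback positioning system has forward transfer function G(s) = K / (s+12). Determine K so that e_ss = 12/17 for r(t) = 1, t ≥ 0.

G(s) has no factors of s in the denominator, so the system is type 0.
K_p = lim_{s→0} G(s) = K / (12) = (1/12)·K.
e_ss = 1/(1 + K_p) = 12/17 ⇒ 1 + (1/12)·K = 17/12 ⇒ K = 5.

5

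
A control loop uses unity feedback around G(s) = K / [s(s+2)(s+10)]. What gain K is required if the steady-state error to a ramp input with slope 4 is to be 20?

4

One free integrator in G(s): this is a type 1 system.
K_v = lim_{s→0} s·G(s) = K / (2·10) = 0.05·K.
e_ss = 4/K_v = 20 ⇒ K_v = 0.2 ⇒ K = 0.2/0.05 = 4.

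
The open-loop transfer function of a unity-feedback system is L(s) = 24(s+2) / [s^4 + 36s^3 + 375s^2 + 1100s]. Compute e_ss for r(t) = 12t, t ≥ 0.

275

Lowest-order denominator term is 1100s, so the open loop has 1 pole at the origin → type 1 system.
K_v = lim_{s→0} s·L(s) = 24·2 / 1100 = 12/275.
e_ss = 12/K_v = 12/(12/275) = 275.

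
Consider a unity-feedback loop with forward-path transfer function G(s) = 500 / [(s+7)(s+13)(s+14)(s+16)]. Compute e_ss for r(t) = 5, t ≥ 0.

System type = 0 (no poles at s=0).
K_p = lim_{s→0} G(s) = 500 / (7·13·14·16) = 125/5096.
e_ss = 5/(1 + K_p) = 5/(5221/5096) = 25480/5221.

25480/5221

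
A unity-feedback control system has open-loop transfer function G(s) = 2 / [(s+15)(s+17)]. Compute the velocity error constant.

0

G(s) has no factors of s in the denominator, so the system is type 0.
K_v = lim_{s→0} s·G(s) = 0 (the extra factor of s kills the finite limit).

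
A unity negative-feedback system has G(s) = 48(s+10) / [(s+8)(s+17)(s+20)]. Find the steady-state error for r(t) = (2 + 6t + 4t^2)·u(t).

infinity

G(s) has no factors of s in the denominator, so the system is type 0. Treating each term separately:
  • 2: e_ss = 2/(1+K_p) with K_p=3/17 → 1.7.
  • 6t: a type-0 system cannot track it, e_ss → ∞.
  • 4t^2: a type-0 system cannot track it, e_ss → ∞.
The unbounded component dominates.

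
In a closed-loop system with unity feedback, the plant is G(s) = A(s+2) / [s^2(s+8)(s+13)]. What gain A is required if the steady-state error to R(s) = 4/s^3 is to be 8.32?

The open loop has two poles at the origin → type 2 system.
K_a = lim_{s→0} s^2·G(s) = A·2 / (8·13) = (1/52)·A.
e_ss = 4/K_a = 8.32 ⇒ K_a = 25/52 ⇒ A = (25/52)/(1/52) = 25.

25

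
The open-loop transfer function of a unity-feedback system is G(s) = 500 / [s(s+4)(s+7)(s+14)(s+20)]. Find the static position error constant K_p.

infinity

K_p = lim_{s→0} G(s); with 1 pole at the origin the limit diverges, so K_p = ∞.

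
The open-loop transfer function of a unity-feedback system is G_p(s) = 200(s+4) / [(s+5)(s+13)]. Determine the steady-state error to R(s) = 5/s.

The open loop has no poles at the origin → type 0 system.
K_p = lim_{s→0} G_p(s) = 200·4 / (5·13) = 160/13.
e_ss = 5/(1 + K_p) = 5/(173/13) = 65/173.

65/173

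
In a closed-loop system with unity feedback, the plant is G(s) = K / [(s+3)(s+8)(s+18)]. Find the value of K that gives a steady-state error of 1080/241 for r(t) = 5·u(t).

50

No free integrators in G(s): this is a type 0 system.
K_p = lim_{s→0} G(s) = K / (3·8·18) = (1/432)·K.
e_ss = 5/(1 + K_p) = 1080/241 ⇒ 1 + (1/432)·K = 241/216 ⇒ K = 50.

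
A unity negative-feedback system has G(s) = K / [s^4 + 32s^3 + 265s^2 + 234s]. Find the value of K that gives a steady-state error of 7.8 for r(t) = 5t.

150

Factoring s from the denominator leaves a polynomial with constant term 234, so the system is type 1.
K_v = lim_{s→0} s·G(s) = K / 234 = (1/234)·K.
e_ss = 5/K_v = 7.8 ⇒ K_v = 25/39 ⇒ K = (25/39)/(1/234) = 150.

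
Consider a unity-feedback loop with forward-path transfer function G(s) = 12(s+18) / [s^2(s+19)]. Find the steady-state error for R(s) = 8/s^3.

G(s) has two factors of s in the denominator, so the system is type 2.
K_a = lim_{s→0} s^2·G(s) = 12·18 / (19) = 216/19.
r(t) = 4t^2 gives R(s) = 8/s^3.
e_ss = 8/K_a = 8/(216/19) = 19/27.

19/27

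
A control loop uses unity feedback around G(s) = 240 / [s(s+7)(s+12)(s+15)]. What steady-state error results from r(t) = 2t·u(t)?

System type = 1 (one pole at s=0).
K_v = lim_{s→0} s·G(s) = 240 / (7·12·15) = 4/21.
e_ss = 2/K_v = 2/(4/21) = 10.5.

10.5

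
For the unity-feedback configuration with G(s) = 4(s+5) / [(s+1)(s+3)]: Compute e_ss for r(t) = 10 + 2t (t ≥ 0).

infinity

System type = 0 (no poles at s=0). By superposition:
  • 10: e_ss = 10/(1+K_p) with K_p=20/3 → 30/23.
  • 2t: a type-0 system cannot track it, e_ss → ∞.
The unbounded component dominates.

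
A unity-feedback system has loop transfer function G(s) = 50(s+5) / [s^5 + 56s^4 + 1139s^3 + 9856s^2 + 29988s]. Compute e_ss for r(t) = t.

119.952

Lowest-order denominator term is 29988s, so the open loop has 1 pole at the origin → type 1 system.
K_v = lim_{s→0} s·G(s) = 50·5 / 29988 = 125/14994.
e_ss = 1/K_v = 1/(125/14994) = 119.952.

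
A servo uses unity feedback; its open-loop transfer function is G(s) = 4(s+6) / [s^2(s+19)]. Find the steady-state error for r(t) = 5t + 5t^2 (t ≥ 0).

95/12

Two free integrators in G(s): this is a type 2 system. Taking each input component in turn:
  • 5t: tracked with zero error.
  • 5t^2: e_ss = 10/K_a with K_a=24/19 → 95/12.
Total e_ss = 95/12.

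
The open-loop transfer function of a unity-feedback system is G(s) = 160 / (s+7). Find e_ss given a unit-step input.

No free integrators in G(s): this is a type 0 system.
K_p = lim_{s→0} G(s) = 160 / (7) = 160/7.
e_ss = 1/(1 + K_p) = 1/(167/7) = 7/167.

7/167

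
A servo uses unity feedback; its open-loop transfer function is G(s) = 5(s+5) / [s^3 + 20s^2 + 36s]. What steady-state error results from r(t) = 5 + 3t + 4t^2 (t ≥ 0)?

Lowest-order denominator term is 36s, so the open loop has 1 pole at the origin → type 1 system. Treating each term separately:
  • 5: tracked with zero error.
  • 3t: e_ss = 3/K_v with K_v=25/36 → 4.32.
  • 4t^2: a type-1 system cannot track it, e_ss → ∞.
The unbounded component dominates.

infinity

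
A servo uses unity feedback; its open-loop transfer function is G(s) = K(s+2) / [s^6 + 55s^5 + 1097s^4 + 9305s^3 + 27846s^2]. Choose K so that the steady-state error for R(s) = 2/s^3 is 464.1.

The denominator has no term below 27846s^2 — 2 poles at s=0, type 2.
K_a = lim_{s→0} s^2·G(s) = K·2 / 27846 = (1/13923)·K.
e_ss = 2/K_a = 464.1 ⇒ K_a = 20/4641 ⇒ K = (20/4641)/(1/13923) = 60.

60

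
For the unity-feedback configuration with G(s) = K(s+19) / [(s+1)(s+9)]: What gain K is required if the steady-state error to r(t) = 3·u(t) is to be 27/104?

5

G(s) has no factors of s in the denominator, so the system is type 0.
K_p = lim_{s→0} G(s) = K·19 / (1·9) = (19/9)·K.
e_ss = 3/(1 + K_p) = 27/104 ⇒ 1 + (19/9)·K = 104/9 ⇒ K = 5.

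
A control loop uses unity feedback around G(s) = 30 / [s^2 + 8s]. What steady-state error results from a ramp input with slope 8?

Lowest-order denominator term is 8s, so the open loop has 1 pole at the origin → type 1 system.
K_v = lim_{s→0} s·G(s) = 30 / 8 = 3.75.
e_ss = 8/K_v = 8/3.75 = 32/15.

32/15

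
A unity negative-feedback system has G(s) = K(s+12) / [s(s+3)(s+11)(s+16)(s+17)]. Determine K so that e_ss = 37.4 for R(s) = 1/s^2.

20

One free integrator in G(s): this is a type 1 system.
K_v = lim_{s→0} s·G(s) = K·12 / (3·11·16·17) = (1/748)·K.
e_ss = 1/K_v = 37.4 ⇒ K_v = 5/187 ⇒ K = (5/187)/(1/748) = 20.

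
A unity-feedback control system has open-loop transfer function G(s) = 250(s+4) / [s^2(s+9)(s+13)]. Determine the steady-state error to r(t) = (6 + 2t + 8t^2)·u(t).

G(s) has two factors of s in the denominator, so the system is type 2. Treating each term separately:
  • 6: tracked with zero error.
  • 2t: tracked with zero error.
  • 8t^2: e_ss = 16/K_a with K_a=1000/117 → 1.872.
Total e_ss = 1.872.

1.872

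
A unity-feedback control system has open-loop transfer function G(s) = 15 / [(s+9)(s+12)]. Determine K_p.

G(s) has no factors of s in the denominator, so the system is type 0.
K_p = lim_{s→0} G(s) = 15 / (9·12) = 5/36.

5/36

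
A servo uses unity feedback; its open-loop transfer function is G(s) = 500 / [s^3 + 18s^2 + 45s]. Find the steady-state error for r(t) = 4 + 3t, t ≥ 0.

0.27

The denominator has no term below 45s — 1 pole at s=0, type 1. By superposition:
  • 4: tracked with zero error.
  • 3t: e_ss = 3/K_v with K_v=100/9 → 0.27.
Total e_ss = 0.27.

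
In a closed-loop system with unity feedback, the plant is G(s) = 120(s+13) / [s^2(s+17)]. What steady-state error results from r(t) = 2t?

Two free integrators in G(s): this is a type 2 system.
K_v = ∞ for a type-2 system; e_ss to a ramp is zero.

0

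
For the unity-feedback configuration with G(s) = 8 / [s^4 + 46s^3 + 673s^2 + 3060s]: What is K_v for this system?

2/765

Lowest-order denominator term is 3060s, so the open loop has 1 pole at the origin → type 1 system.
K_v = lim_{s→0} s·G(s) = 8 / 3060 = 2/765.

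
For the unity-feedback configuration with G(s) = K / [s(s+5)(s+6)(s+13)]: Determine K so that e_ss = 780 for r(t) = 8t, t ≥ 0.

The open loop has one pole at the origin → type 1 system.
K_v = lim_{s→0} s·G(s) = K / (5·6·13) = (1/390)·K.
e_ss = 8/K_v = 780 ⇒ K_v = 2/195 ⇒ K = (2/195)/(1/390) = 4.

4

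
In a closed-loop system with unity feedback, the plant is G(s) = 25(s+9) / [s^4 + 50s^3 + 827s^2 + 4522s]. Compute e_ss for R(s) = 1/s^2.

The denominator has no term below 4522s — 1 pole at s=0, type 1.
K_v = lim_{s→0} s·G(s) = 25·9 / 4522 = 225/4522.
e_ss = 1/K_v = 1/(225/4522) = 4522/225.

4522/225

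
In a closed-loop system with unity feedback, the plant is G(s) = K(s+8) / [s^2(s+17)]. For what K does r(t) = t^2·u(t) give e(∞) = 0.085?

Two free integrators in G(s): this is a type 2 system.
K_a = lim_{s→0} s^2·G(s) = K·8 / (17) = (8/17)·K.
e_ss = 2/K_a = 0.085 ⇒ K_a = 400/17 ⇒ K = (400/17)/(8/17) = 50.

50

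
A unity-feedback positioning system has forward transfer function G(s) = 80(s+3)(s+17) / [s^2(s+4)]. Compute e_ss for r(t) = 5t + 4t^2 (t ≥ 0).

The open loop has two poles at the origin → type 2 system. Taking each input component in turn:
  • 5t: tracked with zero error.
  • 4t^2: e_ss = 8/K_a with K_a=1020 → 2/255.
Total e_ss = 2/255.

2/255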